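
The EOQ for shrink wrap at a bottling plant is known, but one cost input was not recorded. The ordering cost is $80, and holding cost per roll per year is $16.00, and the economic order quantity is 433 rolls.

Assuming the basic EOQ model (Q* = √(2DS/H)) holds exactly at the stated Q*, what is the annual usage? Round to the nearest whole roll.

18,749 rolls per year

EOQ relation: Q² = 2DS/H, so rearrange for the unknown.
D = Q²H / (2S) = 433² × 16 / (2 × 80) = 18,748.90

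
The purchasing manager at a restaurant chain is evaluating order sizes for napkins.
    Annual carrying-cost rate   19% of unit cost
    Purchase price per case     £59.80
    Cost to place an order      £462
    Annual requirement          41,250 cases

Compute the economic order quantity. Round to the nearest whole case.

Holding cost per case per year: H = 19% × £59.8 = £11.3620
Optimal lot size Q* = (2 × 41,250 × £462 / £11.362)^½ ≈ 1,831.56

1,832 cases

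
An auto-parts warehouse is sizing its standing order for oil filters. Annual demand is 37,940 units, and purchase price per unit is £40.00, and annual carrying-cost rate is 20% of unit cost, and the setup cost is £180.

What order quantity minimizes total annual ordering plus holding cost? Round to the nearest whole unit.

Holding cost per unit per year: H = 20% × £40 = £8.0000
Optimal lot size Q* = (2 × 37,940 × £180 / £8)^½ ≈ 1,306.64

1,307 units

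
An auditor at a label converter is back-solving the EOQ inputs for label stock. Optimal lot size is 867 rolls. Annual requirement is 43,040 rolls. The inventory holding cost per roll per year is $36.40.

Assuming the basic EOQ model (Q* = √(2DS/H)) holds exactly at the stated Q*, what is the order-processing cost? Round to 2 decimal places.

$317.86

From Q* = √(2DS/H) ⇒ Q*² = 2DS/H.
S = Q²H / (2D) = 867² × 36.4 / (2 × 43,040) = 317.8611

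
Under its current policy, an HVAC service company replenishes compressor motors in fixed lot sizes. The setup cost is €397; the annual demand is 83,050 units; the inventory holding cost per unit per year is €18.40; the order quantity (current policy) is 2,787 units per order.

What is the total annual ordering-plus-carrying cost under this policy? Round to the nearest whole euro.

Ordering: D/Q × S = 83,050/2,787 × €397 = €11,830.23
Holding:  Q/2 × H = 2,787/2 × €18.4 = €25,640.40
Total = €11,830.23 + €25,640.40 = €37,470.63

€37,471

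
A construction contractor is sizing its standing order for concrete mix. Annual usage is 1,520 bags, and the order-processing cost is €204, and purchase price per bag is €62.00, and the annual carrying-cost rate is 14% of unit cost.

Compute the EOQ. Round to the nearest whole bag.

267 bags

Holding cost per bag per year: H = 14% × €62 = €8.6800
2DS/H = 2·1,520·204/8.68 = 71,447.00
EOQ = √71,447.00 ≈ 267.30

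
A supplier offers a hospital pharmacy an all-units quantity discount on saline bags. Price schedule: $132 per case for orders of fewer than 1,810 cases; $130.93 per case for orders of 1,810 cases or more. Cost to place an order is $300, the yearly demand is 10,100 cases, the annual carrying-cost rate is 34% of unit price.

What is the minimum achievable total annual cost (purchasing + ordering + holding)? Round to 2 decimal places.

$1,349,691.60

H₁ = 34%×$132 = $44.8800;  H₂ = 34%×$130.93 = $44.5162
EOQ₁ = √(2×10,100×300/44.8800) = 367.46  (< 1,810, feasible at tier 1)
EOQ₂ = √(2×10,100×300/44.5162) = 368.96  (< 1,810 → use Q = 1,810 at tier-2 price)
TC(tier 1 (EOQ₁), Q≈367.5) = $1,349,691.60
TC(tier 2, Q≈1,810.0) = $1,364,354.19
Minimum at tier 1 (EOQ₁): $1,349,691.60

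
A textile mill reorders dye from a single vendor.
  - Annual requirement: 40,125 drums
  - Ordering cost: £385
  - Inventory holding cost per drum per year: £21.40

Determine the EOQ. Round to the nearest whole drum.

1,202 drums

Optimal lot size Q* = (2 × 40,125 × £385 / £21.4)^½ ≈ 1,201.56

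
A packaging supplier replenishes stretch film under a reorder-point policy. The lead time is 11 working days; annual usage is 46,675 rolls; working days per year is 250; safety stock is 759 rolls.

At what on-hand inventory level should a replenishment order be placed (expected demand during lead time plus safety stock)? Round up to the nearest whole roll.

2,813 rolls

Daily demand d = 46,675 / 250 = 186.700 rolls/day
Demand during lead time = 186.700 × 11 = 2,053.70
Reorder point = 2,053.70 + 759 = 2,812.70 → round up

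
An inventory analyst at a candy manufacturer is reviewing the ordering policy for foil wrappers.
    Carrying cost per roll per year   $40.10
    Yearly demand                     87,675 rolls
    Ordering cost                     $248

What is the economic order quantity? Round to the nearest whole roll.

1,041 rolls

2DS/H = 2·87,675·248/40.1 = 1,084,458.85
EOQ = √1,084,458.85 ≈ 1,041.37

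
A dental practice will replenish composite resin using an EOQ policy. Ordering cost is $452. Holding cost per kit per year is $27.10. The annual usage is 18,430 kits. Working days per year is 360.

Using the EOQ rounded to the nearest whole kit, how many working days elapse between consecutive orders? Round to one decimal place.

Optimal lot size Q* = (2 × 18,430 × $452 / $27.1)^½ ≈ 784.08 → Q = 784 kits
Cycle time = (working days × Q)/D = (360 × 784) / 18,430 = 15.314 days

15.3 days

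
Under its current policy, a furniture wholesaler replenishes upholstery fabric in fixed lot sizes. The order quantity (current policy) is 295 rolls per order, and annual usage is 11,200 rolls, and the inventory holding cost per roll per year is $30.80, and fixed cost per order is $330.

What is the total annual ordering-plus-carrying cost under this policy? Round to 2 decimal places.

$17,071.81

Ordering: D/Q × S = 11,200/295 × $330 = $12,528.81
Holding:  Q/2 × H = 295/2 × $30.8 = $4,543.00
Total = $12,528.81 + $4,543.00 = $17,071.81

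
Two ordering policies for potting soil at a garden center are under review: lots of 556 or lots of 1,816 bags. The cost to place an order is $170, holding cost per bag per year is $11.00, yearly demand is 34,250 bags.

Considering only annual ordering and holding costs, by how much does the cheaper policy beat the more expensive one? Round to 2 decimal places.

TC(Q) = (D/Q)S + (Q/2)H
TC(556) = (34,250/556)×170 + (556/2)×11 = $13,530.12
TC(1,816) = (34,250/1,816)×170 + (1,816/2)×11 = $13,194.22
Lots of 1,816 are cheaper by $335.90.

$335.90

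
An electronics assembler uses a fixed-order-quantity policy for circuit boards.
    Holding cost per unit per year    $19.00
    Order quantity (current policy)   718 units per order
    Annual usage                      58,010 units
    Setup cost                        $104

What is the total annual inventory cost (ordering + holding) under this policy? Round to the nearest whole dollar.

$15,224

Orders/yr = 58,010/718 = 80.794; ordering cost = 80.794 × $104 = $8,402.56
Average inventory = 718/2 = 359; holding cost = 359 × $19 = $6,821.00
Total = $8,402.56 + $6,821.00 = $15,223.56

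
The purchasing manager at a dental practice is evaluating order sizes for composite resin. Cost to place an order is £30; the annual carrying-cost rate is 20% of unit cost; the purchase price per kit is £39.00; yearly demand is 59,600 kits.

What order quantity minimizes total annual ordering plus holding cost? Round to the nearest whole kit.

Carrying cost H = £39 × 20% = £7.8000/kit/yr
2DS/H = 2·59,600·30/7.8 = 458,461.54
EOQ = √458,461.54 ≈ 677.10

677 kits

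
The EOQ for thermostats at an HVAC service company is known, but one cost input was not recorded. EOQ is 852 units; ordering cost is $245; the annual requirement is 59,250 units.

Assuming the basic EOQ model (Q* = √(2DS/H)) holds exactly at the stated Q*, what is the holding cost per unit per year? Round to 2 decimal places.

From Q* = √(2DS/H) ⇒ Q*² = 2DS/H.
H = 2DS / Q² = 2 × 59,250 × 245 / 852² = 39.9950

$39.99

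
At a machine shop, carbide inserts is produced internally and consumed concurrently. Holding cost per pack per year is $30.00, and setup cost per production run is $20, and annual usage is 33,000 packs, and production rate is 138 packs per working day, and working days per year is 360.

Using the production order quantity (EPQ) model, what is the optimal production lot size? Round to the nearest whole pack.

362 packs

Daily demand d = 33,000/360 = 91.667; p = 138; 1 − d/p = 0.33575
EPQ = √(2DS / (H(1 − d/p)))
    = √(2 × 33,000 × 20 / (30 × 0.33575)) ≈ 362.01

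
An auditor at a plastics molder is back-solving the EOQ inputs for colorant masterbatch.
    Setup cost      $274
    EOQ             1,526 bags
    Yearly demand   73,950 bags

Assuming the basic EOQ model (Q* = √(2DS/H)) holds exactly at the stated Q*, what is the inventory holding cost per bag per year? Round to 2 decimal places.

$17.40

From Q* = √(2DS/H) ⇒ Q*² = 2DS/H.
H = 2DS / Q² = 2 × 73,950 × 274 / 1,526² = 17.4024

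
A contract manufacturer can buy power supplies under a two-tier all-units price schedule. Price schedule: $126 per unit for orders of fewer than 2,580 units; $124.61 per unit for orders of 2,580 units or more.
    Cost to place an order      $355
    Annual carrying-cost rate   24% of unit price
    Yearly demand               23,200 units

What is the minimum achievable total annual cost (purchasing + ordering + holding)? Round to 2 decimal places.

$2,932,723.50

H₁ = 24%×$126 = $30.2400;  H₂ = 24%×$124.61 = $29.9064
EOQ₁ = √(2×23,200×355/30.2400) = 738.04  (< 2,580, feasible at tier 1)
EOQ₂ = √(2×23,200×355/29.9064) = 742.15  (< 2,580 → use Q = 2,580 at tier-2 price)
TC(tier 1 (EOQ₁), Q≈738.0) = $2,945,518.45
TC(tier 2, Q≈2,580.0) = $2,932,723.50
Minimum at tier 2: $2,932,723.50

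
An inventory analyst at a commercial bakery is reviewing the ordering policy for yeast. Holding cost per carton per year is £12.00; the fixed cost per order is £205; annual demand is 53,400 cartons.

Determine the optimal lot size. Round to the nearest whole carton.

Optimal lot size Q* = (2 × 53,400 × £205 / £12)^½ ≈ 1,350.74

1,351 cartons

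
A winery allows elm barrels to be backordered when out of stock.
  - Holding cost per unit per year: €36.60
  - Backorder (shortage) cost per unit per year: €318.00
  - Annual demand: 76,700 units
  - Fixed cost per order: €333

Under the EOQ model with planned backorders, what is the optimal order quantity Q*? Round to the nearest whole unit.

1,248 units

Basic EOQ = √(2·76,700·333/36.6) = 1,181.393
Backorder adjustment √((H+b)/b) = √((36.6+318)/318) = 1.0560
Q* = 1,181.393 × 1.0560 ≈ 1,247.53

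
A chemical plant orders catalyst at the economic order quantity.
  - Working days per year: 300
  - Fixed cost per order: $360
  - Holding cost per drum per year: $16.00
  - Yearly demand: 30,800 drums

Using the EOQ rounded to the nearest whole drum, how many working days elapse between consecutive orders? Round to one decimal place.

EOQ = √(2DS/H) = √(2 × 30,800 × 360 / 16)
    = √(1,386,000.00) ≈ 1,177.29 → Q = 1,177 drums
T = Q/D × 300 days = 1,177/30,800 × 300 = 11.464 days

11.5 days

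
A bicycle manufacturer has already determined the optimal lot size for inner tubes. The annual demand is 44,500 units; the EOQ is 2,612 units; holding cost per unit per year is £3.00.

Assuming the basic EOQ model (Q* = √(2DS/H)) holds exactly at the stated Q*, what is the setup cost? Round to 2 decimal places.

£229.97

Since Q* = (2DS/H)^½, squaring gives Q*²·H = 2DS.
S = Q²H / (2D) = 2,612² × 3 / (2 × 44,500) = 229.9734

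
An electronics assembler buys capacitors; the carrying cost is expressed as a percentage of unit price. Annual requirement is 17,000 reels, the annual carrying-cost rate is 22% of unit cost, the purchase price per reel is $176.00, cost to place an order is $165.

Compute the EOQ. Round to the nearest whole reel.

Holding cost per reel per year: H = 22% × $176 = $38.7200
Optimal lot size Q* = (2 × 17,000 × $165 / $38.72)^½ ≈ 380.64

381 reels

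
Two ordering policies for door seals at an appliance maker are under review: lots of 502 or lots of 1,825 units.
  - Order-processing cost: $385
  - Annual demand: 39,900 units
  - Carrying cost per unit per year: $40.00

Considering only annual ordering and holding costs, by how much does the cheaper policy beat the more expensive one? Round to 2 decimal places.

$4,276.66

TC(Q) = (D/Q)S + (Q/2)H
TC(502) = (39,900/502)×385 + (502/2)×40 = $40,640.60
TC(1,825) = (39,900/1,825)×385 + (1,825/2)×40 = $44,917.26
|ΔTC| = |$40,640.60 − $44,917.26| = $4,276.66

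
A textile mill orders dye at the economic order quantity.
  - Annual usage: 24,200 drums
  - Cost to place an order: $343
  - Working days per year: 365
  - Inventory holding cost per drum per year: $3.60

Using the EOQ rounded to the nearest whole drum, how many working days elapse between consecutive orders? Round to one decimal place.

32.4 days

Optimal lot size Q* = (2 × 24,200 × $343 / $3.6)^½ ≈ 2,147.43 → Q = 2,147 drums
T = Q/D × 365 days = 2,147/24,200 × 365 = 32.382 days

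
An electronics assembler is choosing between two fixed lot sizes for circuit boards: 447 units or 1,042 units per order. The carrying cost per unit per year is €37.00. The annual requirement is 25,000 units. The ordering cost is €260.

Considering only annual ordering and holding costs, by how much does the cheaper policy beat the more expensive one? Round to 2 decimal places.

€2,704.12

For each Q, cost = (D/Q)·S + (Q/2)·H.
TC(447) = (25,000/447)×260 + (447/2)×37 = €22,810.89
TC(1,042) = (25,000/1,042)×260 + (1,042/2)×37 = €25,515.00
|ΔTC| = |€22,810.89 − €25,515.00| = €2,704.12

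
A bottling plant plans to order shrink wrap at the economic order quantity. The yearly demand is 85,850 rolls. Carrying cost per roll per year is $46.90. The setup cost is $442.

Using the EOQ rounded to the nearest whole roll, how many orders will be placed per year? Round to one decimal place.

Q* = √(2·D·S / H) = √(2·85,850·442 / 46.9) = √1,618,153.5 ≈ 1,272.07 → Q = 1,272
N = D/Q = 85,850/1,272 ≈ 67.492 orders/yr

67.5 orders per year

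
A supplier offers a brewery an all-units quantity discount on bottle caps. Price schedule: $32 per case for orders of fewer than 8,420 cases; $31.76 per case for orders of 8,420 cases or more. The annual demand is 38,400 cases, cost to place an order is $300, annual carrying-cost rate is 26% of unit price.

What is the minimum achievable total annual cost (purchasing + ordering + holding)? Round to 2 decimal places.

H₁ = 26%×$32 = $8.3200;  H₂ = 26%×$31.76 = $8.2576
EOQ₁ = √(2×38,400×300/8.3200) = 1,664.10  (< 8,420, feasible at tier 1)
EOQ₂ = √(2×38,400×300/8.2576) = 1,670.38  (< 8,420 → use Q = 8,420 at tier-2 price)
TC(tier 1 (EOQ₁), Q≈1,664.1) = $1,242,645.32
TC(tier 2, Q≈8,420.0) = $1,255,716.67
Minimum at tier 1 (EOQ₁): $1,242,645.32

$1,242,645.32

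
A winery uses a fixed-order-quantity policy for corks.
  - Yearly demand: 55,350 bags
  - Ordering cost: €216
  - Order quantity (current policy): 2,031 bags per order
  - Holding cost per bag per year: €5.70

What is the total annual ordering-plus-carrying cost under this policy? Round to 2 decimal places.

Ordering: D/Q × S = 55,350/2,031 × €216 = €5,886.56
Holding:  Q/2 × H = 2,031/2 × €5.7 = €5,788.35
Total = €5,886.56 + €5,788.35 = €11,674.91

€11,674.91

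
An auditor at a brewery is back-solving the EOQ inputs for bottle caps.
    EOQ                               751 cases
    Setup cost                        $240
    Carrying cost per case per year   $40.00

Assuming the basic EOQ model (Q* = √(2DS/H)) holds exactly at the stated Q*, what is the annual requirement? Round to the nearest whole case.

EOQ relation: Q² = 2DS/H, so rearrange for the unknown.
D = Q²H / (2S) = 751² × 40 / (2 × 240) = 47,000.08

47,000 cases per year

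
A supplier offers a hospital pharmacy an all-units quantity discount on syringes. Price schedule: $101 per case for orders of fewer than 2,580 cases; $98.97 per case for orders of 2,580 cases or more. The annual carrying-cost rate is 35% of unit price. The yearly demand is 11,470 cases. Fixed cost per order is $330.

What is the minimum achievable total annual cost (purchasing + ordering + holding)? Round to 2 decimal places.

H₁ = 35%×$101 = $35.3500;  H₂ = 35%×$98.97 = $34.6395
EOQ₁ = √(2×11,470×330/35.3500) = 462.76  (< 2,580, feasible at tier 1)
EOQ₂ = √(2×11,470×330/34.6395) = 467.49  (< 2,580 → use Q = 2,580 at tier-2 price)
TC(tier 1 (EOQ₁), Q≈462.8) = $1,174,828.68
TC(tier 2, Q≈2,580.0) = $1,181,337.95
Minimum at tier 1 (EOQ₁): $1,174,828.68

$1,174,828.68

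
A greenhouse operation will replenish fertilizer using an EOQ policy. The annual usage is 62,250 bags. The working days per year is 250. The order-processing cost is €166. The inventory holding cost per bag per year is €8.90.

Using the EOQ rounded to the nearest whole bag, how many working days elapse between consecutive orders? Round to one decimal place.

Optimal lot size Q* = (2 × 62,250 × €166 / €8.9)^½ ≈ 1,523.86 → Q = 1,524 bags
Days between orders = 250 / (D/Q) = 250 / 40.846 ≈ 6.120

6.1 days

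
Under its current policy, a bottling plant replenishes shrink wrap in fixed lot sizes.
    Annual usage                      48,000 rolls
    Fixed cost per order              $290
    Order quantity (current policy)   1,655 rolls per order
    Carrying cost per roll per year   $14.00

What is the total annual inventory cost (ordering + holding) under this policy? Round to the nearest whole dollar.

$19,996

Ordering: D/Q × S = 48,000/1,655 × $290 = $8,410.88
Holding:  Q/2 × H = 1,655/2 × $14 = $11,585.00
Total = $8,410.88 + $11,585.00 = $19,995.88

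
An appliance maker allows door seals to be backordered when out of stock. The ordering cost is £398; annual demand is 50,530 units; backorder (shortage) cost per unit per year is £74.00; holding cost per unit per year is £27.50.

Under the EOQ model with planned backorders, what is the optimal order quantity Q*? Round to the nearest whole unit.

Basic EOQ = √(2·50,530·398/27.5) = 1,209.386
Backorder adjustment √((H+b)/b) = √((27.5+74)/74) = 1.1712
Q* = 1,209.386 × 1.1712 ≈ 1,416.39

1,416 units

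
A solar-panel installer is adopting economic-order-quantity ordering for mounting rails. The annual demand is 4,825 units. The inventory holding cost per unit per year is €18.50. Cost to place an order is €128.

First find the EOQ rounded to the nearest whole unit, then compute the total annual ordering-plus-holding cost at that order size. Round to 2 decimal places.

€4,780.30

2DS/H = 2·4,825·128/18.5 = 66,767.57
EOQ = √66,767.57 ≈ 258.39 → Q = 258 units
Orders/yr = 4,825/258 = 18.702; ordering cost = 18.702 × €128 = €2,393.80
Average inventory = 258/2 = 129; holding cost = 129 × €18.5 = €2,386.50
Total = €2,393.80 + €2,386.50 = €4,780.30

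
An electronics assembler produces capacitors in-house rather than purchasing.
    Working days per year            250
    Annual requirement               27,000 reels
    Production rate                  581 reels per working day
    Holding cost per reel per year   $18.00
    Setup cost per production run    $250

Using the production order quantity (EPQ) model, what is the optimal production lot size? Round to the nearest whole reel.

960 reels

d = 27,000/250 = 108.0000 reels/day;  effective holding cost H(1 − d/p) = 18·(1 − 108.0000/581) = 14.65404
Q* = √(2DS / H_eff) = √(2·27,000·250 / 14.65404) ≈ 959.82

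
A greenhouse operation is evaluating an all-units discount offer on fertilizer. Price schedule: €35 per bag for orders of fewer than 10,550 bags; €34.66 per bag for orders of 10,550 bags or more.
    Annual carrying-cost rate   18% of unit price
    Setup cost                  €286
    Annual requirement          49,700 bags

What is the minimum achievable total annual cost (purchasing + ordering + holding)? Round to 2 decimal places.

€1,752,882.78

H₁ = 18%×€35 = €6.3000;  H₂ = 18%×€34.66 = €6.2388
EOQ₁ = √(2×49,700×286/6.3000) = 2,124.25  (< 10,550, feasible at tier 1)
EOQ₂ = √(2×49,700×286/6.2388) = 2,134.65  (< 10,550 → use Q = 10,550 at tier-2 price)
TC(tier 1 (EOQ₁), Q≈2,124.3) = €1,752,882.78
TC(tier 2, Q≈10,550.0) = €1,756,858.99
Minimum at tier 1 (EOQ₁): €1,752,882.78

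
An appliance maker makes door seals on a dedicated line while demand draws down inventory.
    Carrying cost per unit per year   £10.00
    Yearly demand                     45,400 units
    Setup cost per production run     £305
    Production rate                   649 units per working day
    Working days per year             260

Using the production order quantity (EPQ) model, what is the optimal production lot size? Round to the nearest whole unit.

1,946 units

d = 45,400/260 = 174.6154 units/day;  effective holding cost H(1 − d/p) = 10·(1 − 174.6154/649) = 7.30947
Q* = √(2DS / H_eff) = √(2·45,400·305 / 7.30947) ≈ 1,946.48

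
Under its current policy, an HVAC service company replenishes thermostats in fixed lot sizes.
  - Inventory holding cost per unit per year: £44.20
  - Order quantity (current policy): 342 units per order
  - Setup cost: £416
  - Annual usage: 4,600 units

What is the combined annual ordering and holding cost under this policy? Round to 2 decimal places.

Orders/yr = 4,600/342 = 13.450; ordering cost = 13.450 × £416 = £5,595.32
Average inventory = 342/2 = 171; holding cost = 171 × £44.2 = £7,558.20
Total = £5,595.32 + £7,558.20 = £13,153.52

£13,153.52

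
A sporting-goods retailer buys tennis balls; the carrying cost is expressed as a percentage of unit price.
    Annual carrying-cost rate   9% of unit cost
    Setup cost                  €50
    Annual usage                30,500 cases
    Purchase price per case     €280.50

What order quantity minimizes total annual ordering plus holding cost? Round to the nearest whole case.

Holding cost per case per year: H = 9% × €280.5 = €25.2450
Q* = √(2·D·S / H) = √(2·30,500·50 / 25.245) = √120,816.0 ≈ 347.59

348 cases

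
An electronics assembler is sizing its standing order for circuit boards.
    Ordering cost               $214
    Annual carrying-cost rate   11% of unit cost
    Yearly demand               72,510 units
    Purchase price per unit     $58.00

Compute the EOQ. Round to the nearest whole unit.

2,206 units

H = i·C = 0.11 × $58 = $6.3800 per unit-year
2DS/H = 2·72,510·214/6.38 = 4,864,307.21
EOQ = √4,864,307.21 ≈ 2,205.52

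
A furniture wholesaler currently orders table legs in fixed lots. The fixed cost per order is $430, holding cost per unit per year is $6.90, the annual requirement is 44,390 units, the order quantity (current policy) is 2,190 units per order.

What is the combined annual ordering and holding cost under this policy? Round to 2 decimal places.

$16,271.34

Annual ordering cost = (D/Q)·S = (44,390/2,190) × 430 = $8,715.84
Annual holding cost  = (Q/2)·H = (2,190/2) × 6.9 = $7,555.50
Total = $8,715.84 + $7,555.50 = $16,271.34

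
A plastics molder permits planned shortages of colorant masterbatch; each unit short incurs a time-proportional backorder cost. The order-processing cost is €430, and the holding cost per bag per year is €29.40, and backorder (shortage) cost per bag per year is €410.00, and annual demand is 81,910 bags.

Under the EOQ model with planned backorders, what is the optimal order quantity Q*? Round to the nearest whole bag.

1,602 bags

Q* = √(2DS/H) · √((H + b)/b)
   = √(2 × 81,910 × 430 / 29.4) · √((29.4 + 410) / 410)
   = 1,547.904 × 1.0352 ≈ 1,602.44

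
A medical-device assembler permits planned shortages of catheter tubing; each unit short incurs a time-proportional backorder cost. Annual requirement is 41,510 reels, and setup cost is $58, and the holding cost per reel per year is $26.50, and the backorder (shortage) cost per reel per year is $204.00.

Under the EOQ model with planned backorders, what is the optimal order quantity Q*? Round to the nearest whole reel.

453 reels

Q* = √(2DS/H) · √((H + b)/b)
   = √(2 × 41,510 × 58 / 26.5) · √((26.5 + 204) / 204)
   = 426.268 × 1.0630 ≈ 453.11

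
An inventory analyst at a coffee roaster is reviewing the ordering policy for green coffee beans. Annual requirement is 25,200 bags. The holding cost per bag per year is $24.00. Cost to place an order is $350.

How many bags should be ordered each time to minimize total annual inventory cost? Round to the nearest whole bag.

Q* = √(2·D·S / H) = √(2·25,200·350 / 24) = √735,000.0 ≈ 857.32

857 bags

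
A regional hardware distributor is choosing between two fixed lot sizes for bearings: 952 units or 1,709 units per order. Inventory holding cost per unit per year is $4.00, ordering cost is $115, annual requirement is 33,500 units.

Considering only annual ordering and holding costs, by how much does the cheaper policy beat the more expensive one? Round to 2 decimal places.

$278.50

TC(Q) = (D/Q)S + (Q/2)H
TC(952) = (33,500/952)×115 + (952/2)×4 = $5,950.74
TC(1,709) = (33,500/1,709)×115 + (1,709/2)×4 = $5,672.24
|ΔTC| = |$5,950.74 − $5,672.24| = $278.50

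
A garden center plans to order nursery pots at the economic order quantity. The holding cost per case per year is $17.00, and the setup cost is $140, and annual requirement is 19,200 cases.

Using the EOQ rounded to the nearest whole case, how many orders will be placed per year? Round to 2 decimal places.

Q* = √(2·D·S / H) = √(2·19,200·140 / 17) = √316,235.3 ≈ 562.35 → Q = 562
N = D/Q = 19,200/562 ≈ 34.164 orders/yr

34.16 orders per year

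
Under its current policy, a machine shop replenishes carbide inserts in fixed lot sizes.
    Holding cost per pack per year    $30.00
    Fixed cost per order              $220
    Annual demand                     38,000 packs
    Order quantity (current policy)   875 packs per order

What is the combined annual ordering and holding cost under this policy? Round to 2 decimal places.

Orders/yr = 38,000/875 = 43.429; ordering cost = 43.429 × $220 = $9,554.29
Average inventory = 875/2 = 437.5; holding cost = 437.5 × $30 = $13,125.00
Total = $9,554.29 + $13,125.00 = $22,679.29

$22,679.29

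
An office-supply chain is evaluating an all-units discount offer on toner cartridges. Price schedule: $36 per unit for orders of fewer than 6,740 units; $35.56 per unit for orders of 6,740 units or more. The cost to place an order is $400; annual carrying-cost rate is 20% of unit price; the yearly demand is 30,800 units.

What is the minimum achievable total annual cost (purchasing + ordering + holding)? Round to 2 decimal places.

H₁ = 20%×$36 = $7.2000;  H₂ = 20%×$35.56 = $7.1120
EOQ₁ = √(2×30,800×400/7.2000) = 1,849.92  (< 6,740, feasible at tier 1)
EOQ₂ = √(2×30,800×400/7.1120) = 1,861.33  (< 6,740 → use Q = 6,740 at tier-2 price)
TC(tier 1 (EOQ₁), Q≈1,849.9) = $1,122,119.46
TC(tier 2, Q≈6,740.0) = $1,121,043.33
Minimum at tier 2: $1,121,043.33

$1,121,043.33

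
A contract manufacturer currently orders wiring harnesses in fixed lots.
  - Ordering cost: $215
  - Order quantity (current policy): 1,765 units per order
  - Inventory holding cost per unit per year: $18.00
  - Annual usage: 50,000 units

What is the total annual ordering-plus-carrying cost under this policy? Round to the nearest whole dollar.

$21,976

Orders/yr = 50,000/1,765 = 28.329; ordering cost = 28.329 × $215 = $6,090.65
Average inventory = 1,765/2 = 882.5; holding cost = 882.5 × $18 = $15,885.00
Total = $6,090.65 + $15,885.00 = $21,975.65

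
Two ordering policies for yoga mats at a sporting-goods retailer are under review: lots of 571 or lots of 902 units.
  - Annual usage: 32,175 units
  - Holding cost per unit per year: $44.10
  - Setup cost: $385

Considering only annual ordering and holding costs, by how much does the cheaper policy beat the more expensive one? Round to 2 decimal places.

$662.40

Annual cost at Q: ordering D·S/Q plus holding Q·H/2.
TC(571) = (32,175/571)×385 + (571/2)×44.1 = $34,284.73
TC(902) = (32,175/902)×385 + (902/2)×44.1 = $33,622.33
|ΔTC| = |$34,284.73 − $33,622.33| = $662.40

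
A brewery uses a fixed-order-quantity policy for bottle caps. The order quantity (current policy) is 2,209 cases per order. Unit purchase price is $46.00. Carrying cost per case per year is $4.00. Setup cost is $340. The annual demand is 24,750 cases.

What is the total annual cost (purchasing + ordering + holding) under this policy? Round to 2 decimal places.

$1,146,727.42

Ordering: D/Q × S = 24,750/2,209 × $340 = $3,809.42
Holding:  Q/2 × H = 2,209/2 × $4 = $4,418.00
Purchase cost = D·C = 24,750 × 46 = $1,138,500.00
Total = $3,809.42 + $4,418.00 + $1,138,500.00 = $1,146,727.42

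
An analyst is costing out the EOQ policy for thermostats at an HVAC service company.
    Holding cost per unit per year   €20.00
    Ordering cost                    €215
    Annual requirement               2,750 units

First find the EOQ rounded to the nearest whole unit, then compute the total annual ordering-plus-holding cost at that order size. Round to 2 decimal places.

Q* = √(2·D·S / H) = √(2·2,750·215 / 20) = √59,125.0 ≈ 243.16 → Q = 243 units
Orders/yr = 2,750/243 = 11.317; ordering cost = 11.317 × €215 = €2,433.13
Average inventory = 243/2 = 121.5; holding cost = 121.5 × €20 = €2,430.00
Total = €2,433.13 + €2,430.00 = €4,863.13

€4,863.13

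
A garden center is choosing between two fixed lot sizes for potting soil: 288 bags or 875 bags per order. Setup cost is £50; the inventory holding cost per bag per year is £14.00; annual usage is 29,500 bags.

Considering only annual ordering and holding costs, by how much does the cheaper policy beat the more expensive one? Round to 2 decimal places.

£673.19

Annual cost at Q: ordering D·S/Q plus holding Q·H/2.
TC(288) = (29,500/288)×50 + (288/2)×14 = £7,137.53
TC(875) = (29,500/875)×50 + (875/2)×14 = £7,810.71
|ΔTC| = |£7,137.53 − £7,810.71| = £673.19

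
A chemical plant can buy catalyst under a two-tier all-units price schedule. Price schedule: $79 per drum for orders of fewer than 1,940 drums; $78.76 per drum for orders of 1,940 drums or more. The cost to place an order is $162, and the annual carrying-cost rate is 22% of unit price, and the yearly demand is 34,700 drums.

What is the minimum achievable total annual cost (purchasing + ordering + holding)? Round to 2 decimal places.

$2,752,677.01

H₁ = 22%×$79 = $17.3800;  H₂ = 22%×$78.76 = $17.3272
EOQ₁ = √(2×34,700×162/17.3800) = 804.29  (< 1,940, feasible at tier 1)
EOQ₂ = √(2×34,700×162/17.3272) = 805.51  (< 1,940 → use Q = 1,940 at tier-2 price)
TC(tier 1 (EOQ₁), Q≈804.3) = $2,755,278.55
TC(tier 2, Q≈1,940.0) = $2,752,677.01
Minimum at tier 2: $2,752,677.01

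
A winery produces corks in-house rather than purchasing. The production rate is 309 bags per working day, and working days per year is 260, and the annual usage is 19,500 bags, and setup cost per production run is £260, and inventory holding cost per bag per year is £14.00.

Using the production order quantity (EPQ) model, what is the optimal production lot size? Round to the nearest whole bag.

Daily demand d = 19,500/260 = 75.000; p = 309; 1 − d/p = 0.75728
EPQ = √(2DS / (H(1 − d/p)))
    = √(2 × 19,500 × 260 / (14 × 0.75728)) ≈ 977.97

978 bags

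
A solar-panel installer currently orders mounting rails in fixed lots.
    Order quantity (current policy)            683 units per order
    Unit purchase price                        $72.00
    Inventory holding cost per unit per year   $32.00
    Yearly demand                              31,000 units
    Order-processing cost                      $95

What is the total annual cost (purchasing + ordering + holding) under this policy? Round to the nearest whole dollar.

$2,247,240

Orders/yr = 31,000/683 = 45.388; ordering cost = 45.388 × $95 = $4,311.86
Average inventory = 683/2 = 341.5; holding cost = 341.5 × $32 = $10,928.00
Purchase cost = D·C = 31,000 × 72 = $2,232,000.00
Total = $4,311.86 + $10,928.00 + $2,232,000.00 = $2,247,239.86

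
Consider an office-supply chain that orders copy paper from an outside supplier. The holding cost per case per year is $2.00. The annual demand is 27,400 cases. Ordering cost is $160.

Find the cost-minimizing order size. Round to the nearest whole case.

2,094 cases

Q* = √(2·D·S / H) = √(2·27,400·160 / 2) = √4,384,000.0 ≈ 2,093.80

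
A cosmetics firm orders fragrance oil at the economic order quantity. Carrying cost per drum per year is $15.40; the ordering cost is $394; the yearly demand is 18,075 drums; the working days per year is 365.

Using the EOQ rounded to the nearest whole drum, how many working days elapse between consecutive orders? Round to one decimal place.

2DS/H = 2·18,075·394/15.4 = 924,876.62
EOQ = √924,876.62 ≈ 961.71 → Q = 962 drums
T = Q/D × 365 days = 962/18,075 × 365 = 19.426 days

19.4 days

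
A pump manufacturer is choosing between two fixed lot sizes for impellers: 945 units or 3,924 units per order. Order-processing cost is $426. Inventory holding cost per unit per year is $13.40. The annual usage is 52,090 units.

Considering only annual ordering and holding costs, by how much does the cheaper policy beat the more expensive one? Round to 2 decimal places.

$2,132.49

For each Q, cost = (D/Q)·S + (Q/2)·H.
TC(945) = (52,090/945)×426 + (945/2)×13.4 = $29,813.34
TC(3,924) = (52,090/3,924)×426 + (3,924/2)×13.4 = $31,945.83
|ΔTC| = |$29,813.34 − $31,945.83| = $2,132.49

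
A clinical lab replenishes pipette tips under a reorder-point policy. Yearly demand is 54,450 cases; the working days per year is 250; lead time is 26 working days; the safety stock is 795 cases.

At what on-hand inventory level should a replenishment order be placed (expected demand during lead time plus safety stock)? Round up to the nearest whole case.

Daily demand d = 54,450 / 250 = 217.800 cases/day
Demand during lead time = 217.800 × 26 = 5,662.80
Reorder point = 5,662.80 + 795 = 6,457.80 → round up

6,458 cases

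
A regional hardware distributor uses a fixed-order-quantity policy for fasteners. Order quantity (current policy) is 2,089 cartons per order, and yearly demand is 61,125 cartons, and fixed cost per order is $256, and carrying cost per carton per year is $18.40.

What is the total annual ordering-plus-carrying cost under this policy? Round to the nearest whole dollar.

Orders/yr = 61,125/2,089 = 29.260; ordering cost = 29.260 × $256 = $7,490.67
Average inventory = 2,089/2 = 1044.5; holding cost = 1044.5 × $18.4 = $19,218.80
Total = $7,490.67 + $19,218.80 = $26,709.47

$26,709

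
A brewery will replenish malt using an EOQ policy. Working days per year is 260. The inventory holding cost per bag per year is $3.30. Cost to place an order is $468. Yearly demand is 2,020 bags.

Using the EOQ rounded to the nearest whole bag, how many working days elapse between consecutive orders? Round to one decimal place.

97.4 days

Optimal lot size Q* = (2 × 2,020 × $468 / $3.3)^½ ≈ 756.93 → Q = 757 bags
T = Q/D × 260 days = 757/2,020 × 260 = 97.436 days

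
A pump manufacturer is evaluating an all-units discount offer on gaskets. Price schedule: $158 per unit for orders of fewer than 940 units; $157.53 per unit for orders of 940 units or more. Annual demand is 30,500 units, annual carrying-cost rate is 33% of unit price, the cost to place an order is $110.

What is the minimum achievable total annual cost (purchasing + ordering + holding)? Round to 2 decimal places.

$4,832,667.05

H₁ = 33%×$158 = $52.1400;  H₂ = 33%×$157.53 = $51.9849
EOQ₁ = √(2×30,500×110/52.1400) = 358.74  (< 940, feasible at tier 1)
EOQ₂ = √(2×30,500×110/51.9849) = 359.27  (< 940 → use Q = 940 at tier-2 price)
TC(tier 1 (EOQ₁), Q≈358.7) = $4,837,704.53
TC(tier 2, Q≈940.0) = $4,832,667.05
Minimum at tier 2: $4,832,667.05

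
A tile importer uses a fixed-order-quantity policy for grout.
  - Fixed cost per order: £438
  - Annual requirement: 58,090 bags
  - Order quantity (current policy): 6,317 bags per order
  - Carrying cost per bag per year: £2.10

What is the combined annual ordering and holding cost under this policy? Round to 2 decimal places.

Annual ordering cost = (D/Q)·S = (58,090/6,317) × 438 = £4,027.77
Annual holding cost  = (Q/2)·H = (6,317/2) × 2.1 = £6,632.85
Total = £4,027.77 + £6,632.85 = £10,660.62

£10,660.62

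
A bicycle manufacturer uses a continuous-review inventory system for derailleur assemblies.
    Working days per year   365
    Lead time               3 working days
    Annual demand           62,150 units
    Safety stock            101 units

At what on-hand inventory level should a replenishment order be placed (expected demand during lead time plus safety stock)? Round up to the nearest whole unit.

Daily demand d = 62,150 / 365 = 170.274 units/day
Demand during lead time = 170.274 × 3 = 510.82
Reorder point = 510.82 + 101 = 611.82 → round up

612 units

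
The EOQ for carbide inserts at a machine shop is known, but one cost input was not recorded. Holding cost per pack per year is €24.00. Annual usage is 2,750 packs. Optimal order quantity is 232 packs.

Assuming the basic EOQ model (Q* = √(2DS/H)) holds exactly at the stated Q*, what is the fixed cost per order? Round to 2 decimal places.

€234.87

From Q* = √(2DS/H) ⇒ Q*² = 2DS/H.
S = Q²H / (2D) = 232² × 24 / (2 × 2,750) = 234.8684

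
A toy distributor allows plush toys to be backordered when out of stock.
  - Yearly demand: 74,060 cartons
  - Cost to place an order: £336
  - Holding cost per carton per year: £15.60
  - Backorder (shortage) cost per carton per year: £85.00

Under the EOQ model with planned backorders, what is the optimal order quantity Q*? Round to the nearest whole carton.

Basic EOQ = √(2·74,060·336/15.6) = 1,786.135
Backorder adjustment √((H+b)/b) = √((15.6+85)/85) = 1.0879
Q* = 1,786.135 × 1.0879 ≈ 1,943.14

1,943 cartons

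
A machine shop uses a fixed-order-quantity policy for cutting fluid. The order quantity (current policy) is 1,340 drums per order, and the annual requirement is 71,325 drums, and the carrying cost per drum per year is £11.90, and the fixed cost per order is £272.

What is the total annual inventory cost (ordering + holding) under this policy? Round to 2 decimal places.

£22,450.91

Ordering: D/Q × S = 71,325/1,340 × £272 = £14,477.91
Holding:  Q/2 × H = 1,340/2 × £11.9 = £7,973.00
Total = £14,477.91 + £7,973.00 = £22,450.91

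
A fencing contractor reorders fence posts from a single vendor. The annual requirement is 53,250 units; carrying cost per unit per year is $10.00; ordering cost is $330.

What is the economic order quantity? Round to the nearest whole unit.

1,875 units

Q* = √(2·D·S / H) = √(2·53,250·330 / 10) = √3,514,500.0 ≈ 1,874.70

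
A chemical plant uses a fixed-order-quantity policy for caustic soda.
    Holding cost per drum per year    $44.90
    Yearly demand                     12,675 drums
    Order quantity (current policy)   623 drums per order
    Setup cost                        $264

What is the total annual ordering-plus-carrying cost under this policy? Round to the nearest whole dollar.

$19,357

Annual ordering cost = (D/Q)·S = (12,675/623) × 264 = $5,371.11
Annual holding cost  = (Q/2)·H = (623/2) × 44.9 = $13,986.35
Total = $5,371.11 + $13,986.35 = $19,357.46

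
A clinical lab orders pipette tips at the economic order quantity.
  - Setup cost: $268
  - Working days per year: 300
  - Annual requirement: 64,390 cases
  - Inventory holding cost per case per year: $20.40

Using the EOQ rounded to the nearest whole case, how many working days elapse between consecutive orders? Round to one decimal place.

6.1 days

2DS/H = 2·64,390·268/20.4 = 1,691,815.69
EOQ = √1,691,815.69 ≈ 1,300.70 → Q = 1,301 cases
T = Q/D × 300 days = 1,301/64,390 × 300 = 6.062 days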